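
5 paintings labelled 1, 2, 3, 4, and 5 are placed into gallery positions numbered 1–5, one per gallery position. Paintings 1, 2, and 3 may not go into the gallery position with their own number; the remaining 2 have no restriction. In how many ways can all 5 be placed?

Let Aᵢ (for i ∈ {1, 2, 3}) be the placements that put painting i in its forbidden gallery position. Any j of these fix j positions, leaving (5−j)! ways to fill the rest, and there are C(3,j) ways to pick which j.
By inclusion–exclusion, the number of valid placements is Σ_{j=0}^{3} (−1)^j C(3,j)·(5−j)!.
Computing: 120 − 72 + 18 − 2 = 64.

64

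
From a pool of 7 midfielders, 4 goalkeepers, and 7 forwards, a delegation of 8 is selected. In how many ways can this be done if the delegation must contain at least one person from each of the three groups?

With no constraint there are C(18,8) = 43758 possible selections.
Subtract selections that omit an entire group: no midfielders → C(11,8) = 165; no goalkeepers → C(14,8) = 3003; no forwards → C(11,8) = 165.
Add back selections omitting two groups (i.e. drawn from a single group): C(7,8) + C(4,8) + C(7,8) = 0.
By inclusion–exclusion: 43758 − 3333 + 0 = 40425.

40425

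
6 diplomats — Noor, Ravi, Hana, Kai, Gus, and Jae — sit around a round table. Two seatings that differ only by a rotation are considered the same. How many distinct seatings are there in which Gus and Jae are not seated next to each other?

72

All circular seatings of 6 people number (5)! = 120.
Those with Gus next to Jae: fuse the pair into one unit and seat 5 units around a circle — 2·(4)! = 48.
Subtracting, 120 − 48 = 72.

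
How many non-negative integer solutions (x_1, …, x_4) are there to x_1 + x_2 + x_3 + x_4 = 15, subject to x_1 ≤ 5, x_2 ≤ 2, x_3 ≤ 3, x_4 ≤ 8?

Without the upper bounds there are C(18,3) = 816 ways to split 15 among 4 variables.
Subtract solutions that violate a single cap (substitute x_i' = x_i − (cap_i+1)): x_1 ≥ 6 gives C(12,3) = 220; x_2 ≥ 3 gives C(15,3) = 455; x_3 ≥ 4 gives C(14,3) = 364; x_4 ≥ 9 gives C(9,3) = 84. Together 1123.
Add back pairs where two caps are both exceeded: 84 + 56 + 1 + 165 + 20 + 10 = 336.
Subtract triples: 10 + 0 + 0 + 0 = 10.
By inclusion–exclusion the count is 816 − 1123 + 336 − 10 = 19.

19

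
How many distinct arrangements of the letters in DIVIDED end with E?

60

Fix E in the last position and arrange the remaining 6 letters.
Those 6 letters have D appearing 3 times and I appearing twice, giving (6)!/(3!·2!) = 60.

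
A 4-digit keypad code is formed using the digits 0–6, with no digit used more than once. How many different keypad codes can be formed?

840

Choose and order 4 of the 7 symbols: the first digit has 7 options, the next 6, then 5, 4.
That product is 7 × 6 × 5 × 4 = 840.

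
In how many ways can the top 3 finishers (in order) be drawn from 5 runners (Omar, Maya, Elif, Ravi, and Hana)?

There are 5 choices for 1st place, 4 for 2nd, and 3 for 3rd.
That gives 5 × 4 × 3 = 60.

60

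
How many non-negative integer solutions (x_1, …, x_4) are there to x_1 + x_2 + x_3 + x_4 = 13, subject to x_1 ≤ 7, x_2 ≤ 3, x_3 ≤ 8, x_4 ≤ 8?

By stars and bars, unrestricted non-negative solutions to x_1+…+x_4 = 13 number C(13+3,3) = 560.
Subtract solutions that violate a single cap (substitute x_i' = x_i − (cap_i+1)): x_1 ≥ 8 gives C(8,3) = 56; x_2 ≥ 4 gives C(12,3) = 220; x_3 ≥ 9 gives C(7,3) = 35; x_4 ≥ 9 gives C(7,3) = 35. Together 346.
Add back pairs where two caps are both exceeded: 4 + 0 + 0 + 1 + 1 + 0 = 6.
By inclusion–exclusion the count is 560 − 346 + 6 = 220.

220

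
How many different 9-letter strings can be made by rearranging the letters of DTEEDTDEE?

1260

The 9 letters of DTEEDTDEE have repeats: D appearing 3 times, E appearing 4 times, and T appearing twice.
Dividing 9! = 362880 by 4!·3!·2! = 288 for the repeated letters gives 1260.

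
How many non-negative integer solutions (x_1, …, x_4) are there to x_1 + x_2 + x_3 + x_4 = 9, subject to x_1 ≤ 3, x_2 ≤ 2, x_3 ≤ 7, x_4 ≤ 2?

32

By stars and bars, unrestricted non-negative solutions to x_1+…+x_4 = 9 number C(9+3,3) = 220.
Subtract solutions that violate a single cap (substitute x_i' = x_i − (cap_i+1)): x_1 ≥ 4 gives C(8,3) = 56; x_2 ≥ 3 gives C(9,3) = 84; x_3 ≥ 8 gives C(4,3) = 4; x_4 ≥ 3 gives C(9,3) = 84. Together 228.
Add back pairs where two caps are both exceeded: 10 + 0 + 10 + 0 + 20 + 0 = 40.
By inclusion–exclusion the count is 220 − 228 + 40 = 32.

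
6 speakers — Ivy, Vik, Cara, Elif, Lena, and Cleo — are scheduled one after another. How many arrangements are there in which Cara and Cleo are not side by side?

480

There are 6! = 720 arrangements in all. If Cara and Cleo are adjacent, merging them into one block gives 2·(5)! = 240 arrangements.
Complementary counting: 720 − 240 = 480.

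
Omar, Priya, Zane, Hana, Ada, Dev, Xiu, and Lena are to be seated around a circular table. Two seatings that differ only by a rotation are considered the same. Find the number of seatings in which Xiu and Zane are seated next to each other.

1440

Treat {Xiu, Zane} as one unit (2 internal orders) and seat the resulting 7 units around the table: (6)! circular arrangements.
So 2 × (6)! = 2 × 720 = 1440.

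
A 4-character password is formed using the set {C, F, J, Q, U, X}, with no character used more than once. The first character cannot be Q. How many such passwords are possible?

The first character has 6−1 = 5 choices (anything except Q).
The remaining 3 characters are filled from the other 5 symbols without repetition: 5 × 4 × 3 = 60.
Total: 5 × 60 = 300.

300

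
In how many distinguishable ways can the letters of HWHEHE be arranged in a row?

60

HWHEHE has 6 letters with E appearing twice and H appearing 3 times.
Dividing 6! = 720 by 3!·2! = 12 for the repeated letters gives 60.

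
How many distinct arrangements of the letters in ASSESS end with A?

Fix A in the last position and arrange the remaining 5 letters.
Those 5 letters have S appearing 4 times, giving (5)!/(4!) = 5.

5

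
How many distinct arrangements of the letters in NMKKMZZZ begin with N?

210

With the first slot taken by N, it remains to arrange the other 7 letters (MKKMZZZ).
Those 7 letters have K appearing twice, M appearing twice, and Z appearing 3 times, giving (7)!/(3!·2!·2!) = 210.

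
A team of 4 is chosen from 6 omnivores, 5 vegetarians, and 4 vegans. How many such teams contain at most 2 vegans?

Split by how many vegans are chosen (0 through 2).
Sum: C(4,0)·C(11,4) + C(4,1)·C(11,3) + C(4,2)·C(11,2) = 330 + 660 + 330 = 1320.

1320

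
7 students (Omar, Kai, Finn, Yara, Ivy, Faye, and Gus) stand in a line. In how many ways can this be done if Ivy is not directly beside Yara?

Of the 7! = 5040 arrangements, those with Ivy and Yara adjacent number 2 × 6! = 1440 (treat the pair as a block with 2 internal orders).
Complementary counting: 5040 − 1440 = 3600.

3600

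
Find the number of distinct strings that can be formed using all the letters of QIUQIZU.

630

Letter multiplicities in QIUQIZU: I×2, Q×2, U×2, Z×1.
Dividing 7! = 5040 by 2!·2!·2! = 8 for the repeated letters gives 630.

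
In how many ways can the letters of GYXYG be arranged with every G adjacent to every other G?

12

Treat the 2 copies of G as a single block. The multiset to arrange is then {GG, X, Y, Y}, 4 items in all.
That gives (4)!/(2!) = 12 arrangements.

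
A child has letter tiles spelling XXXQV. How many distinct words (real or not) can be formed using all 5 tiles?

XXXQV has 5 letters with X appearing 3 times.
The number of distinct arrangements is 5!/(3!) = 120/6 = 20.

20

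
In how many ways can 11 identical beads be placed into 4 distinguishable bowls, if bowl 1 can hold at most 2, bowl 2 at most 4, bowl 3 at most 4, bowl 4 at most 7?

56

Ignoring the caps, the number of non-negative solutions to x_1+…+x_4 = 11 is C(14,3) = 364.
Subtract solutions that violate a single cap (substitute x_i' = x_i − (cap_i+1)): x_1 ≥ 3 gives C(11,3) = 165; x_2 ≥ 5 gives C(9,3) = 84; x_3 ≥ 5 gives C(9,3) = 84; x_4 ≥ 8 gives C(6,3) = 20. Together 353.
Add back pairs where two caps are both exceeded: 20 + 20 + 1 + 4 + 0 + 0 = 45.
By inclusion–exclusion the count is 364 − 353 + 45 = 56.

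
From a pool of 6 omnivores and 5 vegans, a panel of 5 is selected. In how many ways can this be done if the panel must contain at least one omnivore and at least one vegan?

Unrestricted: C(11,5) = 462 ways to pick any 5 of the 11.
Selections missing a whole group: no omnivores → C(5,5) = 1; no vegans → C(6,5) = 6.
Both groups omitted at once is impossible, so 462 − 7 = 455.

455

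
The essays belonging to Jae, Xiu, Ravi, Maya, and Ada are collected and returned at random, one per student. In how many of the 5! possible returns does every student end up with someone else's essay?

44

Count assignments avoiding every fixed point. For any j of the 5 students fixed to their own essay, the other 5−j can be arranged in (5−j)! ways.
By inclusion–exclusion this is Σ_{j=0}^{5} (−1)^j C(5,j)·(5−j)!.
Computing: 120 − 120 + 60 − 20 + 5 − 1 = 44.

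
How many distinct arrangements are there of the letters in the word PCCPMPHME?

15120

The 9 letters of PCCPMPHME have repeats: C appearing twice, M appearing twice, and P appearing 3 times.
So there are 9! / (3!·2!·2!) = 15120 distinguishable arrangements.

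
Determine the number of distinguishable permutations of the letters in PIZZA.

60

PIZZA has 5 letters with Z appearing twice.
Dividing 5! = 120 by 2! = 2 for the repeated letters gives 60.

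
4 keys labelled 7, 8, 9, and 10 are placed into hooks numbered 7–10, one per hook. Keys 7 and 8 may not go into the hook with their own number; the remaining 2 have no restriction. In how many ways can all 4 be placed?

14

Let Aᵢ (for i ∈ {7, 8}) be the placements that put key i in its forbidden hook. Any j of these fix j positions, leaving (4−j)! ways to fill the rest, and there are C(2,j) ways to pick which j.
By inclusion–exclusion, the number of valid placements is Σ_{j=0}^{2} (−1)^j C(2,j)·(4−j)!.
Computing: 24 − 12 + 2 = 14.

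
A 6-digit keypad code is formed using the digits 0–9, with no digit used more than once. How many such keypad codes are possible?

151200

Choose and order 6 of the 10 symbols: the first digit has 10 options, the next 9, and so on down to 5.
That product is 10 × 9 × 8 × 7 × 6 × 5 = 151200.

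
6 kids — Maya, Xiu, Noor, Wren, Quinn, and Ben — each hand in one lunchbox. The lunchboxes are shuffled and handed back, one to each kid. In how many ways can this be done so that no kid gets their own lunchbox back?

265

This is the derangement count D_6: permutations of 6 items with no fixed point.
By inclusion–exclusion this is Σ_{j=0}^{6} (−1)^j C(6,j)·(6−j)!.
Computing: 720 − 720 + 360 − 120 + 30 − 6 + 1 = 265.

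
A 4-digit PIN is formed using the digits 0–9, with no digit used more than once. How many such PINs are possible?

With no repetition, fill the 4 digits in order: 10 choices, then 9, down to 7.
10 × 9 × 8 × 7 = 5040.

5040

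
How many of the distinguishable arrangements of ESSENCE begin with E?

With the first slot taken by E, it remains to arrange the other 6 letters (SSENCE).
Those 6 letters have E appearing twice and S appearing twice, giving (6)!/(2!·2!) = 180.

180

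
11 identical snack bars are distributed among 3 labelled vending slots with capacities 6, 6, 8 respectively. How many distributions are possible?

Without the upper bounds there are C(13,2) = 78 ways to split 11 among 3 vending slots.
Subtract solutions that violate a single cap (substitute x_i' = x_i − (cap_i+1)): x_1 ≥ 7 gives C(6,2) = 15; x_2 ≥ 7 gives C(6,2) = 15; x_3 ≥ 9 gives C(4,2) = 6. Together 36.
No two caps can be exceeded simultaneously, so the pair terms are all 0.
By inclusion–exclusion the count is 78 − 36 + 0 = 42.

42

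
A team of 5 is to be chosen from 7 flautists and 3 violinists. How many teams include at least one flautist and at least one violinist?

231

Unrestricted: C(10,5) = 252 ways to pick any 5 of the 10.
Subtract selections that omit an entire group: no flautists → C(3,5) = 0; no violinists → C(7,5) = 21.
Both groups omitted at once is impossible, so 252 − 21 = 231.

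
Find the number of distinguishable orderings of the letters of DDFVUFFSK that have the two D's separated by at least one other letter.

There are 9!/(3!·2!) = 30240 arrangements of DDFVUFFSK in total.
Arrangements with the D's together: treat DD as one letter, giving (8)!/(3!) = 6720.
Hence 30240 − 6720 = 23520.

23520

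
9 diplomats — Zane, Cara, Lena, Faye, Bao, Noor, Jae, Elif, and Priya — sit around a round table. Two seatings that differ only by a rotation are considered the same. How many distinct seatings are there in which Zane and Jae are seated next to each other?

10080

Glue Zane and Jae into a block (2 internal orders). Seating 8 units around a circle gives (7)! arrangements.
So 2 × (7)! = 2 × 5040 = 10080.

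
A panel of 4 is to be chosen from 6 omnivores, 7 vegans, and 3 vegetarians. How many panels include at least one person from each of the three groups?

Unrestricted: C(16,4) = 1820 ways to pick any 4 of the 16.
Selections missing a whole group: no omnivores → C(10,4) = 210; no vegans → C(9,4) = 126; no vegetarians → C(13,4) = 715.
Add back selections omitting two groups (i.e. drawn from a single group): C(6,4) + C(7,4) + C(3,4) = 50.
By inclusion–exclusion: 1820 − 1051 + 50 = 819.

819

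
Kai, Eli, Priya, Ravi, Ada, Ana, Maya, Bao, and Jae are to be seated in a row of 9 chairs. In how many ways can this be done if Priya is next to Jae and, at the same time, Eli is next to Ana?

Treat {Priya,Jae} as one block (2 orders) and {Eli,Ana} as another (2 orders).
That leaves 7 units to arrange: 2 × 2 × 7! = 4 × 5040 = 20160.

20160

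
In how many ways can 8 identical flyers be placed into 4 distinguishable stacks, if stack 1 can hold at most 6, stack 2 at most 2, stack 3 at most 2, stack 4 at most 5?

By stars and bars, unrestricted non-negative solutions to x_1+…+x_4 = 8 number C(8+3,3) = 165.
Subtract solutions that violate a single cap (substitute x_i' = x_i − (cap_i+1)): x_1 ≥ 7 gives C(4,3) = 4; x_2 ≥ 3 gives C(8,3) = 56; x_3 ≥ 3 gives C(8,3) = 56; x_4 ≥ 6 gives C(5,3) = 10. Together 126.
Add back pairs where two caps are both exceeded: 0 + 0 + 0 + 10 + 0 + 0 = 10.
By inclusion–exclusion the count is 165 − 126 + 10 = 49.

49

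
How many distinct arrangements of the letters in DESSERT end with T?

180

Fix T in the last position and arrange the remaining 6 letters.
Those 6 letters have E appearing twice and S appearing twice, giving (6)!/(2!·2!) = 180.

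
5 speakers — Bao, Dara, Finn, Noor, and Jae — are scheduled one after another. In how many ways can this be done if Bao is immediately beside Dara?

Place the 3 others and the Bao-Dara pair as 4 objects in a line; the pair has 2 internal arrangements.
That gives 2 × 4! = 2 × 24 = 48.

48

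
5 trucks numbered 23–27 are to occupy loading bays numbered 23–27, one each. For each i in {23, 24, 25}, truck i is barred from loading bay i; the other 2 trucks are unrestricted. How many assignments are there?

64

Let Aᵢ (for i ∈ {23, 24, 25}) be the placements that put truck i in its forbidden loading bay. Any j of these fix j positions, leaving (5−j)! ways to fill the rest, and there are C(3,j) ways to pick which j.
By inclusion–exclusion, the number of valid placements is Σ_{j=0}^{3} (−1)^j C(3,j)·(5−j)!.
Computing: 120 − 72 + 18 − 2 = 64.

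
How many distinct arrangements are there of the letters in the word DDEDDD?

DDEDDD has 6 letters with D appearing 5 times.
So there are 6! / (5!) = 6 distinguishable arrangements.

6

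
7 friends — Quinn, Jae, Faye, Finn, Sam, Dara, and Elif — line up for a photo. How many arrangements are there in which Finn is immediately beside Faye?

1440

Place the 5 others and the Finn-Faye pair as 6 objects in a line; the pair has 2 internal arrangements.
That gives 2 × 6! = 2 × 720 = 1440.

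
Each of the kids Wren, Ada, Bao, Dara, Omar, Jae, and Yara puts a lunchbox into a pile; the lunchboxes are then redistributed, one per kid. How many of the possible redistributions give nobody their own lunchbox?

Let Aᵢ be the assignments in which kid i gets their own lunchbox. We want the size of the complement of A₁∪…∪A_7.
By inclusion–exclusion this is Σ_{j=0}^{7} (−1)^j C(7,j)·(7−j)!.
Computing: 5040 − 5040 + 2520 − 840 + 210 − 42 + 7 − 1 = 1854.

1854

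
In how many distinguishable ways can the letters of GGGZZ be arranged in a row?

10

The 5 letters of GGGZZ have repeats: G appearing 3 times and Z appearing twice.
Dividing 5! = 120 by 3!·2! = 12 for the repeated letters gives 10.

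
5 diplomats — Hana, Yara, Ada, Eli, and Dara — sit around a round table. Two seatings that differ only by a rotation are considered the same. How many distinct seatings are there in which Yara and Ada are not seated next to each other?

All circular seatings of 5 people number (4)! = 24.
Those with Yara next to Ada: fuse the pair into one unit and seat 4 units around a circle — 2·(3)! = 12.
Subtracting, 24 − 12 = 12.

12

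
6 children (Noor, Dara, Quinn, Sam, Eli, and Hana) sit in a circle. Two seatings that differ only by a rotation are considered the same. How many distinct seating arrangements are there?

Around a circle, 6 distinct people have 6!/6 = (5)! = 120 rotationally distinct seatings.

120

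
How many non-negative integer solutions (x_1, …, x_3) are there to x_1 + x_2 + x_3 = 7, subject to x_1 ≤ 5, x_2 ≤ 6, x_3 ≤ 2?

17

By stars and bars, unrestricted non-negative solutions to x_1+…+x_3 = 7 number C(7+2,2) = 36.
Subtract solutions that violate a single cap (substitute x_i' = x_i − (cap_i+1)): x_1 ≥ 6 gives C(3,2) = 3; x_2 ≥ 7 gives C(2,2) = 1; x_3 ≥ 3 gives C(6,2) = 15. Together 19.
No two caps can be exceeded simultaneously, so the pair terms are all 0.
By inclusion–exclusion the count is 36 − 19 + 0 = 17.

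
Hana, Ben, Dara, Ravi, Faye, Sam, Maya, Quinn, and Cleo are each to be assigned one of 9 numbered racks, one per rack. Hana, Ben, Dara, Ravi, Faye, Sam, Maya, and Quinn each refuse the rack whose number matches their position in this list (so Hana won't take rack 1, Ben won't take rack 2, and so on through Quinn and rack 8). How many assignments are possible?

148329

Let Aᵢ (for 1 ≤ i ≤ 8) be the placements that put person i in their forbidden rack. Any j of these fix j positions, leaving (9−j)! ways to fill the rest, and there are C(8,j) ways to pick which j.
By inclusion–exclusion, the number of valid placements is Σ_{j=0}^{8} (−1)^j C(8,j)·(9−j)!.
Computing: 362880 − 322560 + 141120 − 40320 + 8400 − 1344 + 168 − 16 + 1 = 148329.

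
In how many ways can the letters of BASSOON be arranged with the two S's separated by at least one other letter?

900

There are 7!/(2!·2!) = 1260 arrangements of BASSOON in total.
If the two S's are adjacent, glue them into one block, leaving 6 items to arrange: (6)!/(2!) = 360 ways.
Hence 1260 − 360 = 900.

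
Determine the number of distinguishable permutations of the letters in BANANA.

BANANA has 6 letters with A appearing 3 times and N appearing twice.
Dividing 6! = 720 by 3!·2! = 12 for the repeated letters gives 60.

60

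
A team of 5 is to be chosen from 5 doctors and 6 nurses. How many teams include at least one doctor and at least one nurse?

Total 5-person selections from all 11: C(11,5) = 462.
Subtract selections that omit an entire group: no doctors → C(6,5) = 6; no nurses → C(5,5) = 1.
Both groups omitted at once is impossible, so 462 − 7 = 455.

455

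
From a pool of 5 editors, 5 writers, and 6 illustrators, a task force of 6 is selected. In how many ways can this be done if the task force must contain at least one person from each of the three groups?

Unrestricted: C(16,6) = 8008 ways to pick any 6 of the 16.
Subtract selections that omit an entire group: no editors → C(11,6) = 462; no writers → C(11,6) = 462; no illustrators → C(10,6) = 210.
Add back selections omitting two groups (i.e. drawn from a single group): C(5,6) + C(5,6) + C(6,6) = 1.
By inclusion–exclusion: 8008 − 1134 + 1 = 6875.

6875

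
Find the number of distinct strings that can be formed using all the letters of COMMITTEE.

Letter multiplicities in COMMITTEE: C×1, E×2, I×1, M×2, O×1, T×2.
Dividing 9! = 362880 by 2!·2!·2! = 8 for the repeated letters gives 45360.

45360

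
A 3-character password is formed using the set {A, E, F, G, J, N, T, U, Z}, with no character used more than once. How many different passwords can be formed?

504

Choose and order 3 of the 9 symbols: the first character has 9 options, the next 8, then 7.
9 × 8 × 7 = 504.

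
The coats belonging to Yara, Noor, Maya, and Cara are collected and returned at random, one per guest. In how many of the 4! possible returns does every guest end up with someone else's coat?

9

This is the derangement count D_4: permutations of 4 items with no fixed point.
By inclusion–exclusion this is Σ_{j=0}^{4} (−1)^j C(4,j)·(4−j)!.
Computing: 24 − 24 + 12 − 4 + 1 = 9.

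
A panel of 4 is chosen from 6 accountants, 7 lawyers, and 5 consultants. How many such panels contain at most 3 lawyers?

3025

Split by how many lawyers are chosen (0 through 3).
Sum: C(7,0)·C(11,4) + C(7,1)·C(11,3) + C(7,2)·C(11,2) + C(7,3)·C(11,1) = 330 + 1155 + 1155 + 385 = 3025.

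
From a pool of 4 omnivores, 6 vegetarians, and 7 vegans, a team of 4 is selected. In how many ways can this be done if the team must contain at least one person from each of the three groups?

Unrestricted: C(17,4) = 2380 ways to pick any 4 of the 17.
Subtract selections that omit an entire group: no omnivores → C(13,4) = 715; no vegetarians → C(11,4) = 330; no vegans → C(10,4) = 210.
Add back selections omitting two groups (i.e. drawn from a single group): C(4,4) + C(6,4) + C(7,4) = 51.
By inclusion–exclusion: 2380 − 1255 + 51 = 1176.

1176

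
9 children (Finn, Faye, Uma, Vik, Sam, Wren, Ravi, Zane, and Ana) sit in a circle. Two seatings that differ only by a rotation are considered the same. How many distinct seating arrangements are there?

40320

Fix one person's seat to break rotational symmetry; the remaining 8 people can be arranged in (8)! = 40320 ways.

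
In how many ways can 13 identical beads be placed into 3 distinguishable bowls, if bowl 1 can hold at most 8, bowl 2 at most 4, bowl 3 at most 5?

Without the upper bounds there are C(15,2) = 105 ways to split 13 among 3 bowls.
Subtract solutions that violate a single cap (substitute x_i' = x_i − (cap_i+1)): x_1 ≥ 9 gives C(6,2) = 15; x_2 ≥ 5 gives C(10,2) = 45; x_3 ≥ 6 gives C(9,2) = 36. Together 96.
Add back pairs where two caps are both exceeded: 0 + 0 + 6 = 6.
By inclusion–exclusion the count is 105 − 96 + 6 = 15.

15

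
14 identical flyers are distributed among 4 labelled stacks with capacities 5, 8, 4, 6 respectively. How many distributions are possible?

154

Ignoring the caps, the number of non-negative solutions to x_1+…+x_4 = 14 is C(17,3) = 680.
Subtract solutions that violate a single cap (substitute x_i' = x_i − (cap_i+1)): x_1 ≥ 6 gives C(11,3) = 165; x_2 ≥ 9 gives C(8,3) = 56; x_3 ≥ 5 gives C(12,3) = 220; x_4 ≥ 7 gives C(10,3) = 120. Together 561.
Add back pairs where two caps are both exceeded: 0 + 20 + 4 + 1 + 0 + 10 = 35.
By inclusion–exclusion the count is 680 − 561 + 35 = 154.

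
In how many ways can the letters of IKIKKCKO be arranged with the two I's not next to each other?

630

There are 8!/(4!·2!) = 840 arrangements of IKIKKCKO in total.
If the two I's are adjacent, glue them into one block, leaving 7 items to arrange: (7)!/(4!) = 210 ways.
Hence 840 − 210 = 630.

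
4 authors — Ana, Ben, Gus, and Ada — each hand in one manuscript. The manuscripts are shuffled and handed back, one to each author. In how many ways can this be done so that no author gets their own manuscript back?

9

This is the derangement count D_4: permutations of 4 items with no fixed point.
By inclusion–exclusion this is Σ_{j=0}^{4} (−1)^j C(4,j)·(4−j)!.
Computing: 24 − 24 + 12 − 4 + 1 = 9.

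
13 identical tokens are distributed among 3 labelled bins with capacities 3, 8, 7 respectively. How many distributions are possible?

18

By stars and bars, unrestricted non-negative solutions to x_1+…+x_3 = 13 number C(13+2,2) = 105.
Subtract solutions that violate a single cap (substitute x_i' = x_i − (cap_i+1)): x_1 ≥ 4 gives C(11,2) = 55; x_2 ≥ 9 gives C(6,2) = 15; x_3 ≥ 8 gives C(7,2) = 21. Together 91.
Add back pairs where two caps are both exceeded: 1 + 3 + 0 = 4.
By inclusion–exclusion the count is 105 − 91 + 4 = 18.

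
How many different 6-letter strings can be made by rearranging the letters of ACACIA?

Letter multiplicities in ACACIA: A×3, C×2, I×1.
So there are 6! / (3!·2!) = 60 distinguishable arrangements.

60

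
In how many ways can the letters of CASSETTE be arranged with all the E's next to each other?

1260

Treat the 2 copies of E as a single block. The multiset to arrange is then {EE, A, C, S, S, T, T}, 7 items in all.
That gives (7)!/(2!·2!) = 1260 arrangements.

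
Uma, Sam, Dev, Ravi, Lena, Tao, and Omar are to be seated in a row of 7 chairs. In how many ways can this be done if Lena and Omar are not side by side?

There are 7! = 5040 arrangements in all. If Lena and Omar are adjacent, merging them into one block gives 2·(6)! = 1440 arrangements.
So 5040 − 1440 = 3600 arrangements keep them apart.

3600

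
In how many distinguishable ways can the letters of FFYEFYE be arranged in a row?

210

The 7 letters of FFYEFYE have repeats: E appearing twice, F appearing 3 times, and Y appearing twice.
The number of distinct arrangements is 7!/(3!·2!·2!) = 5040/24 = 210.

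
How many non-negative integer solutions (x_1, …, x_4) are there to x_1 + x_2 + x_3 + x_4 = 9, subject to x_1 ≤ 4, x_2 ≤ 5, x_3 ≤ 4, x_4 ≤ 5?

110

Ignoring the caps, the number of non-negative solutions to x_1+…+x_4 = 9 is C(12,3) = 220.
Subtract solutions that violate a single cap (substitute x_i' = x_i − (cap_i+1)): x_1 ≥ 5 gives C(7,3) = 35; x_2 ≥ 6 gives C(6,3) = 20; x_3 ≥ 5 gives C(7,3) = 35; x_4 ≥ 6 gives C(6,3) = 20. Together 110.
No two caps can be exceeded simultaneously, so the pair terms are all 0.
By inclusion–exclusion the count is 220 − 110 + 0 = 110.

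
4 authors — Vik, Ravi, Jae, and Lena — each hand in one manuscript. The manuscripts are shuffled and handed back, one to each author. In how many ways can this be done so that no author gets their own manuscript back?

9

Let Aᵢ be the assignments in which author i gets their own manuscript. We want the size of the complement of A₁∪…∪A_4.
By inclusion–exclusion this is Σ_{j=0}^{4} (−1)^j C(4,j)·(4−j)!.
Computing: 24 − 24 + 12 − 4 + 1 = 9.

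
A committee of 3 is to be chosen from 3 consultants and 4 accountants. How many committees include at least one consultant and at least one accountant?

30

With no constraint there are C(7,3) = 35 possible selections.
Selections missing a whole group: no consultants → C(4,3) = 4; no accountants → C(3,3) = 1.
Both groups omitted at once is impossible, so 35 − 5 = 30.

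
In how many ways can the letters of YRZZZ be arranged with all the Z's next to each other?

Treat the 3 copies of Z as a single block. The multiset to arrange is then {ZZZ, R, Y}, 3 items in all.
All 3 items are distinct, so there are (3)! = 6 arrangements.

6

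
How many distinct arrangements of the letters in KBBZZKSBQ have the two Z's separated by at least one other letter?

11760

Total arrangements of KBBZZKSBQ: 9!/(3!·2!·2!) = 15120.
Arrangements with the Z's together: treat ZZ as one letter, giving (8)!/(3!·2!) = 3360.
Hence 15120 − 3360 = 11760.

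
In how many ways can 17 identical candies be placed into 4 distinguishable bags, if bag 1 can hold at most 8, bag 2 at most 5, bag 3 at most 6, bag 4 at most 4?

79

By stars and bars, unrestricted non-negative solutions to x_1+…+x_4 = 17 number C(17+3,3) = 1140.
Subtract solutions that violate a single cap (substitute x_i' = x_i − (cap_i+1)): x_1 ≥ 9 gives C(11,3) = 165; x_2 ≥ 6 gives C(14,3) = 364; x_3 ≥ 7 gives C(13,3) = 286; x_4 ≥ 5 gives C(15,3) = 455. Together 1270.
Add back pairs where two caps are both exceeded: 10 + 4 + 20 + 35 + 84 + 56 = 209.
By inclusion–exclusion the count is 1140 − 1270 + 209 = 79.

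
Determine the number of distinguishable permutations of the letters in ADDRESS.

Letter multiplicities in ADDRESS: A×1, D×2, E×1, R×1, S×2.
So there are 7! / (2!·2!) = 1260 distinguishable arrangements.

1260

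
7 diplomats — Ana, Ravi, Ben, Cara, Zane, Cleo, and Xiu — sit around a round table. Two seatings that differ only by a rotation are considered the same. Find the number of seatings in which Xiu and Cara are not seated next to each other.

Without the restriction there are (6)! = 720 seatings.
Seatings with Xiu beside Cara: treat them as a block with 2 internal orders, giving 2 × (5)! = 240.
Subtracting, 720 − 240 = 480.

480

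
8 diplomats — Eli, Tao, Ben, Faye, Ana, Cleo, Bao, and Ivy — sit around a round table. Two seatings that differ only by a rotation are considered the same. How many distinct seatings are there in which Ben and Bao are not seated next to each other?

3600

Without the restriction there are (7)! = 5040 seatings.
Seatings with Ben beside Bao: treat them as a block with 2 internal orders, giving 2 × (6)! = 1440.
Subtracting, 5040 − 1440 = 3600.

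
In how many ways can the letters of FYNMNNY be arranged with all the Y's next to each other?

120

Treat the 2 copies of Y as a single block. The multiset to arrange is then {YY, F, M, N, N, N}, 6 items in all.
That gives (6)!/(3!) = 120 arrangements.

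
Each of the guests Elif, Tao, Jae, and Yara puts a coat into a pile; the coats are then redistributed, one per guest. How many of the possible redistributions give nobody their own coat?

9

Let Aᵢ be the assignments in which guest i gets their own coat. We want the size of the complement of A₁∪…∪A_4.
By inclusion–exclusion this is Σ_{j=0}^{4} (−1)^j C(4,j)·(4−j)!.
Computing: 24 − 24 + 12 − 4 + 1 = 9.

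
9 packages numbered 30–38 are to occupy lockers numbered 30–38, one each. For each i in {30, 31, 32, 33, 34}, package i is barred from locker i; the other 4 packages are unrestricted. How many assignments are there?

Let Aᵢ (for 30 ≤ i ≤ 34) be the placements that put package i in its forbidden locker. Any j of these fix j positions, leaving (9−j)! ways to fill the rest, and there are C(5,j) ways to pick which j.
By inclusion–exclusion, the number of valid placements is Σ_{j=0}^{5} (−1)^j C(5,j)·(9−j)!.
Computing: 362880 − 201600 + 50400 − 7200 + 600 − 24 = 205056.

205056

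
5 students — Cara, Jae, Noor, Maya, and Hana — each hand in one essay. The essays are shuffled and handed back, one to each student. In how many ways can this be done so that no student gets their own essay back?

Let Aᵢ be the assignments in which student i gets their own essay. We want the size of the complement of A₁∪…∪A_5.
By inclusion–exclusion this is Σ_{j=0}^{5} (−1)^j C(5,j)·(5−j)!.
Computing: 120 − 120 + 60 − 20 + 5 − 1 = 44.

44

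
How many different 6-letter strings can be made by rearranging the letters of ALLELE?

ALLELE has 6 letters with E appearing twice and L appearing 3 times.
The number of distinct arrangements is 6!/(3!·2!) = 720/12 = 60.

60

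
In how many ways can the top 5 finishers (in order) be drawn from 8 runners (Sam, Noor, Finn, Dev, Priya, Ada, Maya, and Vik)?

6720

There are 8 choices for 1st place, 7 for 2nd, and so on down to 4 for position 5.
That gives 8 × 7 × 6 × 5 × 4 = 6720.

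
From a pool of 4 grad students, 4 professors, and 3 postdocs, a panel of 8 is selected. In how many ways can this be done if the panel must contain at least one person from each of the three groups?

164

Unrestricted: C(11,8) = 165 ways to pick any 8 of the 11.
Subtract selections that omit an entire group: no grad students → C(7,8) = 0; no professors → C(7,8) = 0; no postdocs → C(8,8) = 1.
Add back selections omitting two groups (i.e. drawn from a single group): C(4,8) + C(4,8) + C(3,8) = 0.
By inclusion–exclusion: 165 − 1 + 0 = 164.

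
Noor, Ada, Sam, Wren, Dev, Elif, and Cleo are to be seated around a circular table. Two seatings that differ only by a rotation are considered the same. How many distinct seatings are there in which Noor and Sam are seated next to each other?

Glue Noor and Sam into a block (2 internal orders). Seating 6 units around a circle gives (5)! arrangements.
So 2 × (5)! = 2 × 120 = 240.

240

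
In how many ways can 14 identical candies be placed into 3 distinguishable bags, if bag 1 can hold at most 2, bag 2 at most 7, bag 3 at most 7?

Without the upper bounds there are C(16,2) = 120 ways to split 14 among 3 bags.
Subtract solutions that violate a single cap (substitute x_i' = x_i − (cap_i+1)): x_1 ≥ 3 gives C(13,2) = 78; x_2 ≥ 8 gives C(8,2) = 28; x_3 ≥ 8 gives C(8,2) = 28. Together 134.
Add back pairs where two caps are both exceeded: 10 + 10 + 0 = 20.
By inclusion–exclusion the count is 120 − 134 + 20 = 6.

6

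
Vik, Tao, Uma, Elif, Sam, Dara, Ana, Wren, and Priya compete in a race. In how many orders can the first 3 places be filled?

This is an ordered selection of 3 from 9: P(9,3).
That gives 9 × 8 × 7 = 504.

504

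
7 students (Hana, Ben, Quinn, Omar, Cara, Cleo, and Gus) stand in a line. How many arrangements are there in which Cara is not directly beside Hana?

3600

There are 7! = 5040 arrangements in all. If Cara and Hana are adjacent, merging them into one block gives 2·(6)! = 1440 arrangements.
Complementary counting: 5040 − 1440 = 3600.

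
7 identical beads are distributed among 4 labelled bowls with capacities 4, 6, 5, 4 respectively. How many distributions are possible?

Ignoring the caps, the number of non-negative solutions to x_1+…+x_4 = 7 is C(10,3) = 120.
Subtract solutions that violate a single cap (substitute x_i' = x_i − (cap_i+1)): x_1 ≥ 5 gives C(5,3) = 10; x_2 ≥ 7 gives C(3,3) = 1; x_3 ≥ 6 gives C(4,3) = 4; x_4 ≥ 5 gives C(5,3) = 10. Together 25.
No two caps can be exceeded simultaneously, so the pair terms are all 0.
By inclusion–exclusion the count is 120 − 25 + 0 = 95.

95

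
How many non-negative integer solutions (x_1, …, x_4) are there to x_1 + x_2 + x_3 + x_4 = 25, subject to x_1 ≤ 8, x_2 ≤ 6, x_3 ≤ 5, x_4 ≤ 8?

By stars and bars, unrestricted non-negative solutions to x_1+…+x_4 = 25 number C(25+3,3) = 3276.
Subtract solutions that violate a single cap (substitute x_i' = x_i − (cap_i+1)): x_1 ≥ 9 gives C(19,3) = 969; x_2 ≥ 7 gives C(21,3) = 1330; x_3 ≥ 6 gives C(22,3) = 1540; x_4 ≥ 9 gives C(19,3) = 969. Together 4808.
Add back pairs where two caps are both exceeded: 220 + 286 + 120 + 455 + 220 + 286 = 1587.
Subtract triples: 20 + 1 + 4 + 20 = 45.
By inclusion–exclusion the count is 3276 − 4808 + 1587 − 45 = 10.

10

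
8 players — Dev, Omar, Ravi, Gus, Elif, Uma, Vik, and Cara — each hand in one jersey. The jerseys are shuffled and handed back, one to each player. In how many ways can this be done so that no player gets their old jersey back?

This is the derangement count D_8: permutations of 8 items with no fixed point.
By inclusion–exclusion this is Σ_{j=0}^{8} (−1)^j C(8,j)·(8−j)!.
Computing: 40320 − 40320 + 20160 − 6720 + 1680 − 336 + 56 − 8 + 1 = 14833.

14833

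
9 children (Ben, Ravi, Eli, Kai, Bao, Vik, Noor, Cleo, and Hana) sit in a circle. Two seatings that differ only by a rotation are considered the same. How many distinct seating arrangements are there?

40320

Seat Ben anywhere (absorbing the rotational symmetry), then permute the other 8: (8)! = 40320.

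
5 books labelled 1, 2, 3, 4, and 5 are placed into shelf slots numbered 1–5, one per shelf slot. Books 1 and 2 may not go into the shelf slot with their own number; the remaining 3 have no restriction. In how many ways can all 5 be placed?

Let Aᵢ (for i ∈ {1, 2}) be the placements that put book i in its forbidden shelf slot. Any j of these fix j positions, leaving (5−j)! ways to fill the rest, and there are C(2,j) ways to pick which j.
By inclusion–exclusion, the number of valid placements is Σ_{j=0}^{2} (−1)^j C(2,j)·(5−j)!.
Computing: 120 − 48 + 6 = 78.

78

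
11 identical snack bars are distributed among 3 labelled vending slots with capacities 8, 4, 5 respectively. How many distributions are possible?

24

Ignoring the caps, the number of non-negative solutions to x_1+…+x_3 = 11 is C(13,2) = 78.
Subtract solutions that violate a single cap (substitute x_i' = x_i − (cap_i+1)): x_1 ≥ 9 gives C(4,2) = 6; x_2 ≥ 5 gives C(8,2) = 28; x_3 ≥ 6 gives C(7,2) = 21. Together 55.
Add back pairs where two caps are both exceeded: 0 + 0 + 1 = 1.
By inclusion–exclusion the count is 78 − 55 + 1 = 24.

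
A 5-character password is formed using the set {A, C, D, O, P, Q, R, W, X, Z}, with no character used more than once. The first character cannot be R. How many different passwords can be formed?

27216

The first character has 10−1 = 9 choices (anything except R).
The remaining 4 characters are filled from the other 9 symbols without repetition: 9 × 8 × 7 × 6 = 3024.
Total: 9 × 3024 = 27216.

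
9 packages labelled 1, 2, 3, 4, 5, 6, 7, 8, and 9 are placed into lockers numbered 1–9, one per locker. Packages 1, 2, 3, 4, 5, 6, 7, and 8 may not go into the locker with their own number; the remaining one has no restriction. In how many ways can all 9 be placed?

Let Aᵢ (for 1 ≤ i ≤ 8) be the placements that put package i in its forbidden locker. Any j of these fix j positions, leaving (9−j)! ways to fill the rest, and there are C(8,j) ways to pick which j.
By inclusion–exclusion, the number of valid placements is Σ_{j=0}^{8} (−1)^j C(8,j)·(9−j)!.
Computing: 362880 − 322560 + 141120 − 40320 + 8400 − 1344 + 168 − 16 + 1 = 148329.

148329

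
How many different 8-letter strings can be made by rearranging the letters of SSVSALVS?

840

SSVSALVS has 8 letters with S appearing 4 times and V appearing twice.
Dividing 8! = 40320 by 4!·2! = 48 for the repeated letters gives 840.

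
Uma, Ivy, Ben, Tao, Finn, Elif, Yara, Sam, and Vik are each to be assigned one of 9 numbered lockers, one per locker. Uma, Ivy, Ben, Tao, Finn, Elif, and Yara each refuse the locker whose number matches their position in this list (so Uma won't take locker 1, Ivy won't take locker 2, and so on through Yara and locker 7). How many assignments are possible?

Let Aᵢ (for 1 ≤ i ≤ 7) be the placements that put person i in their forbidden locker. Any j of these fix j positions, leaving (9−j)! ways to fill the rest, and there are C(7,j) ways to pick which j.
By inclusion–exclusion, the number of valid placements is Σ_{j=0}^{7} (−1)^j C(7,j)·(9−j)!.
Computing: 362880 − 282240 + 105840 − 25200 + 4200 − 504 + 42 − 2 = 165016.

165016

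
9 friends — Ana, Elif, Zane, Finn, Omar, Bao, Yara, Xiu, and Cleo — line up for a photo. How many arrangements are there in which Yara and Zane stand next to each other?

Treat {Yara, Zane} as a single unit. There are 8 units to order, and the pair itself can be ordered 2 ways.
So the count is 2·(8)! = 80640.

80640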